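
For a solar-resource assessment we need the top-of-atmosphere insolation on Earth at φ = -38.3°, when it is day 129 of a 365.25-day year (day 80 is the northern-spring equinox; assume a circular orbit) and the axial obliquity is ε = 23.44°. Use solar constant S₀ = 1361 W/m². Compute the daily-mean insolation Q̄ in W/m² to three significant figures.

Q̄ ≈ 209 W/m²

Solar longitude: λ_s = 360° × (129 − 80)/365.25 = 48.296°.
sin δ = sin 23.44° × sin 48.296° = 0.29698, so δ = +17.277°.
cos H₀ = −tan(-38.3°) tan(+17.277°) = 0.2456, H₀ = 1.3226 rad.
Bracket: H₀ sin φ sin δ + cos φ cos δ sin H₀ = 1.3226×-0.61978×0.29698 + 0.78478×0.95488×0.96936 = -0.243441 + 0.726410 = 0.482969.
Q̄ = (S₀/π) × [bracket] = (1361/π) × 0.482969 = 209.2 W/m².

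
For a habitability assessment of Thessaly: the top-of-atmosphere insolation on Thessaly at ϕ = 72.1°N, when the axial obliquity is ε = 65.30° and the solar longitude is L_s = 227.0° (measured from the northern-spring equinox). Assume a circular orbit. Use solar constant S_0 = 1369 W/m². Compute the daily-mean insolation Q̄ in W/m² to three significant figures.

Solar declination: sin δ = sin ε · sin L_s = sin 65.30° × sin 227.0° = -0.66444, so δ = -41.639°.
cos h₀ = −tan(+72.1°) tan(-41.639°) = 2.7526 ≥ 1 ⇒ polar night, h₀ = 0 and Q̄ = 0.

Q̄ ≈ 0.00 W/m²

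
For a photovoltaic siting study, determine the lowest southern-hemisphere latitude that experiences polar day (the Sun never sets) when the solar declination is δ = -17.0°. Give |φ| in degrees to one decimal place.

|φ| = 73.0°

Polar day requires cos H₀ = −tan φ tan δ ≤ −1, i.e. tan φ tan δ ≥ 1.
The boundary is |tan φ| · |tan δ| = 1, so |φ| = 90° − |δ| = 90° − 17.0° = 73.0° in the southern hemisphere.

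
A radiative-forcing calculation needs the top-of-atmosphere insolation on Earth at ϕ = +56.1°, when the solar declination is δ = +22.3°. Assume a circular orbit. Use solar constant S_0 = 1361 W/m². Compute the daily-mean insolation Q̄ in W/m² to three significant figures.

cos h₀ = −tan(+56.1°) tan(+22.300°) = -0.6103, h₀ = 2.2273 rad.
Bracket: h₀ sin ϕ sin δ + cos ϕ cos δ sin h₀ = 2.2273×0.83001×0.37946 + 0.55775×0.92521×0.79214 = 0.701501 + 0.408773 = 1.110274.
Q̄ = (S_0/π) × [bracket] = (1361/π) × 1.110274 = 481.0 W/m².

Q̄ ≈ 481 W/m²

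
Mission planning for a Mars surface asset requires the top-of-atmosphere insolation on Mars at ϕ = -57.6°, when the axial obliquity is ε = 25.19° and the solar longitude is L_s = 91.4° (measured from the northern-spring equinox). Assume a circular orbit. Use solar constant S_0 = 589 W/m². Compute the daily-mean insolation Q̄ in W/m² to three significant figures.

Q̄ ≈ 11.5 W/m²

Solar declination: sin δ = sin ε · sin L_s = sin 25.19° × sin 91.4° = 0.42549, so δ = +25.182°.
cos h₀ = −tan(-57.6°) tan(+25.182°) = 0.7409, h₀ = 0.7364 rad.
Bracket: h₀ sin ϕ sin δ + cos ϕ cos δ sin h₀ = 0.7364×-0.84433×0.42549 + 0.53583×0.90496×0.67163 = -0.264555 + 0.325677 = 0.061122.
Q̄ = (S_0/π) × [bracket] = (589/π) × 0.061122 = 11.46 W/m².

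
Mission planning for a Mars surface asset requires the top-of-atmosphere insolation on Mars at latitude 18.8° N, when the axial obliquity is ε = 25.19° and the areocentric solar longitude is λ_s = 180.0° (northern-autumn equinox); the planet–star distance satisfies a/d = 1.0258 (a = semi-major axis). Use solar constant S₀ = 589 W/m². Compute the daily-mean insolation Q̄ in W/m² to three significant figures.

Q̄ ≈ 187 W/m²

sin δ = sin 25.19° × sin 180.0° = 0.00000, so δ = +0.000°.
cos H₀ = −tan(+18.8°) tan(+0.000°) = -0.0000, H₀ = 1.5708 rad.
Bracket: H₀ sin φ sin δ + cos φ cos δ sin H₀ = 1.5708×0.32227×0.00000 + 0.94665×1.00000×1.00000 = 0.000000 + 0.946650 = 0.946650.
Inverse-square distance factor (a/d)² = 1.0258² = 1.052266.
Q̄ = (S₀/π) × 1.052266 × [bracket] = (589/π) × 1.052266 × 0.946650 = 186.8 W/m².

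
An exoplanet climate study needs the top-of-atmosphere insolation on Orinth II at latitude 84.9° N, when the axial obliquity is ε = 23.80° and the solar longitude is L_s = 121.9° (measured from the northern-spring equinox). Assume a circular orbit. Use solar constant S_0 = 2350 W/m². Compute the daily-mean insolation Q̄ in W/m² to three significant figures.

Q̄ ≈ 802 W/m²

Solar declination: sin δ = sin ε · sin L_s = sin 23.80° × sin 121.9° = 0.34260, so δ = +20.035°.
cos h₀ = −tan(+84.9°) tan(+20.035°) = -4.0860 ≤ −1 ⇒ polar day, h₀ = π.
Bracket: h₀ sin ϕ sin δ + cos ϕ cos δ sin h₀ = 3.1416×0.99604×0.34260 + 0.08889×0.93948×0.00000 = 1.072050 + 0.000000 = 1.072050.
Q̄ = (S_0/π) × [bracket] = (2350/π) × 1.072050 = 801.9 W/m².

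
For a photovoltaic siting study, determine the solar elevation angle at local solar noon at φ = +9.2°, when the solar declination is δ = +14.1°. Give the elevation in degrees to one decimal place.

At local noon the hour angle is zero, so the zenith angle equals |φ − δ| = |+9.2° − (+14.100°)| = 4.900°.
Elevation = 90° − 4.900° = 85.1°.

85.1°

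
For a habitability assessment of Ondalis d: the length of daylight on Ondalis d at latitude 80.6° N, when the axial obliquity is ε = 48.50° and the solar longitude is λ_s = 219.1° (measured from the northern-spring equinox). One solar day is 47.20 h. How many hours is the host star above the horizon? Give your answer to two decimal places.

0.00 h

Solar declination: sin δ = sin ε · sin λ_s = sin 48.50° × sin 219.1° = -0.47235, so δ = -28.187°.
cos H₀ = −tan φ · tan δ = 3.2371 ≥ 1, so the host star never rises (polar night) and H₀ = 0.
Daylight = 2H₀/(2π) × 47.20 h = (0.0000/π) × 47.20 = 0.00 h.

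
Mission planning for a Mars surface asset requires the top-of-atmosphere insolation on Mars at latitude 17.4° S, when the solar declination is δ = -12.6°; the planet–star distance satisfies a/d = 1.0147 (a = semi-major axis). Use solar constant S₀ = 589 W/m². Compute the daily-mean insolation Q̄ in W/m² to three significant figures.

cos H₀ = −tan(-17.4°) tan(-12.600°) = -0.0700, H₀ = 1.6409 rad.
Bracket: H₀ sin φ sin δ + cos φ cos δ sin H₀ = 1.6409×-0.29904×-0.21814 + 0.95424×0.97592×0.99754 = 0.107040 + 0.928971 = 1.036011.
Inverse-square distance factor (a/d)² = 1.0147² = 1.029616.
Q̄ = (S₀/π) × 1.029616 × [bracket] = (589/π) × 1.029616 × 1.036011 = 200.0 W/m².

Q̄ ≈ 200 W/m²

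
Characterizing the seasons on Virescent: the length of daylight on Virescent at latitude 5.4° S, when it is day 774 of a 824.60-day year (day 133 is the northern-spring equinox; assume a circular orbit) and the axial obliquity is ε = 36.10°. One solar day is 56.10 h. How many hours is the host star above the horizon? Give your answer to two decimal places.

29.25 h

Solar longitude: λ_s = 360° × (774 − 133)/824.60 = 279.845°.
sin δ = sin 36.10° × sin 279.845° = -0.58052, so δ = -35.487°.
cos H₀ = −tan φ · tan δ = −tan(-5.4°) × tan(-35.487°) = -0.0674, so H₀ = 1.6382 rad = 93.86°.
Daylight = 2H₀/(2π) × 56.10 h = (1.6382/π) × 56.10 = 29.25 h.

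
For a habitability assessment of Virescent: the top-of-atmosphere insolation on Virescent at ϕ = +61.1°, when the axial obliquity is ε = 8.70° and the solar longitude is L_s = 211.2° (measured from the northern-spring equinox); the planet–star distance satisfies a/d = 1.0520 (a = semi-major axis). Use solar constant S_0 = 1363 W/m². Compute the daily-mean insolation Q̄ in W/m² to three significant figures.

Solar declination: sin δ = sin ε · sin L_s = sin 8.70° × sin 211.2° = -0.07836, so δ = -4.494°.
cos h₀ = −tan(+61.1°) tan(-4.494°) = 0.1424, h₀ = 1.4279 rad.
Bracket: h₀ sin ϕ sin δ + cos ϕ cos δ sin h₀ = 1.4279×0.87546×-0.07836 + 0.48328×0.99693×0.98981 = -0.097955 + 0.476887 = 0.378932.
Inverse-square distance factor (a/d)² = 1.0520² = 1.106704.
Q̄ = (S_0/π) × 1.106704 × [bracket] = (1363/π) × 1.106704 × 0.378932 = 181.9 W/m².

Q̄ ≈ 182 W/m²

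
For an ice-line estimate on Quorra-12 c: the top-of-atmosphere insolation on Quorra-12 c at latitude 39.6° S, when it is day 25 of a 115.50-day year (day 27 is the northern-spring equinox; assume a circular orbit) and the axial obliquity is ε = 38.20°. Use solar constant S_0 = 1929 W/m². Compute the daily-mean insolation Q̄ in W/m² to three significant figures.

Q̄ ≈ 514 W/m²

Solar longitude: L_s = 360° × (25 − 27)/115.50 = -6.234°, i.e. -6.234° + 360° = 353.766°.
sin δ = sin 38.20° × sin 353.766° = -0.06715, so δ = -3.850°.
cos h₀ = −tan(-39.6°) tan(-3.850°) = -0.0557, h₀ = 1.6265 rad.
Bracket: h₀ sin ϕ sin δ + cos ϕ cos δ sin h₀ = 1.6265×-0.63742×-0.06715 + 0.77051×0.99774×0.99845 = 0.069619 + 0.767577 = 0.837196.
Q̄ = (S_0/π) × [bracket] = (1929/π) × 0.837196 = 514.1 W/m².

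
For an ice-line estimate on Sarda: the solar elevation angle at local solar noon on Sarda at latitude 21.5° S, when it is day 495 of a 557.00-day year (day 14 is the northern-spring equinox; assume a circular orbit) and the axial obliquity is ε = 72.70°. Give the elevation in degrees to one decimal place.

65.3°

Solar longitude: L_s = 360° × (495 − 14)/557.00 = 310.880°.
sin δ = sin 72.70° × sin 310.880° = -0.72188, so δ = -46.210°.
At local noon the hour angle is zero, so the zenith angle equals |ϕ − δ| = |-21.5° − (-46.210°)| = 24.710°.
Elevation = 90° − 24.710° = 65.3°.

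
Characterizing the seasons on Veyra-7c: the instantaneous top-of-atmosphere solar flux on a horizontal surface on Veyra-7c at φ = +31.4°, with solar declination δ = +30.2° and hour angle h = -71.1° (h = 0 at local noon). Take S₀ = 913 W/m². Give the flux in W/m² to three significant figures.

cos θ_z = sin φ sin δ + cos φ cos δ cos h = 0.262078 + 0.238955 = 0.501033.
Flux = S₀ · cos θ_z = 913 × 0.501033 = 457.4 W/m².

457 W/m²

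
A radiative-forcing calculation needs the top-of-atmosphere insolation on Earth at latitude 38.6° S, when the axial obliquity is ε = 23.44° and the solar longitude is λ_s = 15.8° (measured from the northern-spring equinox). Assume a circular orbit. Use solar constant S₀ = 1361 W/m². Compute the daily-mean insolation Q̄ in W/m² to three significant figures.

Q̄ ≈ 292 W/m²

Solar declination: sin δ = sin ε · sin λ_s = sin 23.44° × sin 15.8° = 0.10831, so δ = +6.218°.
cos H₀ = −tan(-38.6°) tan(+6.218°) = 0.0870, H₀ = 1.4837 rad.
Bracket: H₀ sin φ sin δ + cos φ cos δ sin H₀ = 1.4837×-0.62388×0.10831 + 0.78152×0.99412×0.99621 = -0.100257 + 0.773980 = 0.673723.
Q̄ = (S₀/π) × [bracket] = (1361/π) × 0.673723 = 291.9 W/m².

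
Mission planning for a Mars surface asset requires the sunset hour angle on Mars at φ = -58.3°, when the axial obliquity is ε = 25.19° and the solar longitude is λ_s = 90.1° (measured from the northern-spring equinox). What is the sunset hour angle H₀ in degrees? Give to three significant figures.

Solar declination: sin δ = sin ε · sin λ_s = sin 25.19° × sin 90.1° = 0.42562, so δ = +25.190°.
cos H₀ = −tan φ · tan δ = −tan(-58.3°) × tan(+25.190°) = 0.7616, so H₀ = 0.7051 rad = 40.40°.

H₀ = 40.4°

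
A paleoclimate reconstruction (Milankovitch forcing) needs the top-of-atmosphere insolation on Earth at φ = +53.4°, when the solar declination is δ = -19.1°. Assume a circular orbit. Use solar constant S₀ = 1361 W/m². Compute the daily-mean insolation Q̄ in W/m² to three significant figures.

cos H₀ = −tan(+53.4°) tan(-19.100°) = 0.4663, H₀ = 1.0857 rad.
Bracket: H₀ sin φ sin δ + cos φ cos δ sin H₀ = 1.0857×0.80282×-0.32722 + 0.59622×0.94495×0.88464 = -0.285212 + 0.498404 = 0.213192.
Q̄ = (S₀/π) × [bracket] = (1361/π) × 0.213192 = 92.36 W/m².

Q̄ ≈ 92.4 W/m²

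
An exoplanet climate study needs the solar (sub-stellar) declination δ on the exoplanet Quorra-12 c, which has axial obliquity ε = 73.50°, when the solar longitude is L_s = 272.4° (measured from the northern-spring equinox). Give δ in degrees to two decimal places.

sin δ = sin ε · sin L_s = sin 73.50° × sin 272.4° = -0.957979.
δ = arcsin(-0.957979) = -73.33°.

δ = -73.33°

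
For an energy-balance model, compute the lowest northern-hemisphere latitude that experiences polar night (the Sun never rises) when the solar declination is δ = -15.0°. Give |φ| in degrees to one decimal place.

Polar night requires cos H₀ = −tan φ tan δ ≥ 1, i.e. tan φ tan δ ≤ −1.
The boundary is |tan φ| · |tan δ| = 1, so |φ| = 90° − |δ| = 90° − 15.0° = 75.0° in the northern hemisphere.

|φ| = 75.0°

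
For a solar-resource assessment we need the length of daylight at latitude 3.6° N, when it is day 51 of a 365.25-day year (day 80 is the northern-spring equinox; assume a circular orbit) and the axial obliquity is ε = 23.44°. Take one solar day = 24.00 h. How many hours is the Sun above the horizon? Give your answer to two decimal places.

Solar longitude: λ_s = 360° × (51 − 80)/365.25 = -28.583°, i.e. -28.583° + 360° = 331.417°.
sin δ = sin 23.44° × sin 331.417° = -0.19032, so δ = -10.971°.
cos H₀ = −tan φ · tan δ = −tan(+3.6°) × tan(-10.971°) = 0.0122, so H₀ = 1.5586 rad = 89.30°.
Daylight = 2H₀/(2π) × 24.00 h = (1.5586/π) × 24.00 = 11.91 h.

11.91 h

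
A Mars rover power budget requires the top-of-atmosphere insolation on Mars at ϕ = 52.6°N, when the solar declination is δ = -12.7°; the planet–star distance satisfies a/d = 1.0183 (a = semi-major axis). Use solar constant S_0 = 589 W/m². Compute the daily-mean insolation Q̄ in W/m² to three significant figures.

cos h₀ = −tan(+52.6°) tan(-12.700°) = 0.2948, h₀ = 1.2716 rad.
Bracket: h₀ sin ϕ sin δ + cos ϕ cos δ sin h₀ = 1.2716×0.79441×-0.21985 + 0.60738×0.97553×0.95557 = -0.222086 + 0.566192 = 0.344106.
Inverse-square distance factor (a/d)² = 1.0183² = 1.036935.
Q̄ = (S_0/π) × 1.036935 × [bracket] = (589/π) × 1.036935 × 0.344106 = 66.90 W/m².

Q̄ ≈ 66.9 W/m²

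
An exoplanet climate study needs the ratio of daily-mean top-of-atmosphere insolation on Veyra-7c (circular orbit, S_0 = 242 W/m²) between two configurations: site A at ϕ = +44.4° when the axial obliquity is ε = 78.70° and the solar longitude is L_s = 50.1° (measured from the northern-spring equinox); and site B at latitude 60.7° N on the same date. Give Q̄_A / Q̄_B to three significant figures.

— Configuration A (ϕ=+44.4°):
Solar declination: sin δ = sin ε · sin L_s = sin 78.70° × sin 50.1° = 0.75229, so δ = +48.789°.
cos h₀ = −tan(+44.4°) tan(+48.789°) = -1.1182 ≤ −1 ⇒ polar day, h₀ = π.
Bracket: h₀ sin ϕ sin δ + cos ϕ cos δ sin h₀ = 3.1416×0.69966×0.75229 + 0.71447×0.65883×0.00000 = 1.653572 + 0.000000 = 1.653572.
Q̄ = (S_0/π) × [bracket] = (242/π) × 1.653572 = 127.38 W/m².
— Configuration B (ϕ=+60.7°):
cos h₀ = −tan(+60.7°) tan(+48.789°) = -2.0348 ≤ −1 ⇒ polar day, h₀ = π.
Bracket: h₀ sin ϕ sin δ + cos ϕ cos δ sin h₀ = 3.1416×0.87207×0.75229 + 0.48938×0.65883×0.00000 = 2.061045 + 0.000000 = 2.061045.
Q̄ = (S_0/π) × [bracket] = (242/π) × 2.061045 = 158.76 W/m².
Ratio Q̄_A / Q̄_B = 127.38 / 158.76 = 0.8023.

Q̄_A / Q̄_B ≈ 0.802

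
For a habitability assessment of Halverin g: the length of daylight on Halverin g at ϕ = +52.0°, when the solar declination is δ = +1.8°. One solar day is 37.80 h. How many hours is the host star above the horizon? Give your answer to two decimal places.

19.38 h

cos h₀ = −tan ϕ · tan δ = −tan(+52.0°) × tan(+1.800°) = -0.0402, so h₀ = 1.6110 rad = 92.31°.
Daylight = 2h₀/(2π) × 37.80 h = (1.6110/π) × 37.80 = 19.38 h.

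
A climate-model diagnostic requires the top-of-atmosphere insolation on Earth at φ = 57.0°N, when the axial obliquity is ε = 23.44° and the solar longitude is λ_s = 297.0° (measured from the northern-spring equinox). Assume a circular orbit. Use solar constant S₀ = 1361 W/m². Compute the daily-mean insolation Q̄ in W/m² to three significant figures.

Solar declination: sin δ = sin ε · sin λ_s = sin 23.44° × sin 297.0° = -0.35443, so δ = -20.759°.
cos H₀ = −tan(+57.0°) tan(-20.759°) = 0.5837, H₀ = 0.9476 rad.
Bracket: H₀ sin φ sin δ + cos φ cos δ sin H₀ = 0.9476×0.83867×-0.35443 + 0.54464×0.93508×0.81199 = -0.281674 + 0.413532 = 0.131858.
Q̄ = (S₀/π) × [bracket] = (1361/π) × 0.131858 = 57.12 W/m².

Q̄ ≈ 57.1 W/m²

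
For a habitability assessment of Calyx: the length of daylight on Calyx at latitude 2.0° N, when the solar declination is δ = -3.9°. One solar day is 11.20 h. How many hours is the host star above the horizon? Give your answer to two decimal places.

cos h₀ = −tan ϕ · tan δ = −tan(+2.0°) × tan(-3.900°) = 0.0024, so h₀ = 1.5684 rad = 89.86°.
Daylight = 2h₀/(2π) × 11.20 h = (1.5684/π) × 11.20 = 5.59 h.

5.59 h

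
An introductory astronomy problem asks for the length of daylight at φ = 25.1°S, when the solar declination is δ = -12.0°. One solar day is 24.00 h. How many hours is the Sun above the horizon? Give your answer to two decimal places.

12.76 h

cos H₀ = −tan φ · tan δ = −tan(-25.1°) × tan(-12.000°) = -0.0996, so H₀ = 1.6705 rad = 95.71°.
Daylight = 2H₀/(2π) × 24.00 h = (1.6705/π) × 24.00 = 12.76 h.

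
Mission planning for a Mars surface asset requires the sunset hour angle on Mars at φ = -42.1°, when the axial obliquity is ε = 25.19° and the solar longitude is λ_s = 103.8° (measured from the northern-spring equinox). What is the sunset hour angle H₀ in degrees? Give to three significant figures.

H₀ = 65.8°

Solar declination: sin δ = sin ε · sin λ_s = sin 25.19° × sin 103.8° = 0.41334, so δ = +24.415°.
cos H₀ = −tan φ · tan δ = −tan(-42.1°) × tan(+24.415°) = 0.4102, so H₀ = 1.1482 rad = 65.79°.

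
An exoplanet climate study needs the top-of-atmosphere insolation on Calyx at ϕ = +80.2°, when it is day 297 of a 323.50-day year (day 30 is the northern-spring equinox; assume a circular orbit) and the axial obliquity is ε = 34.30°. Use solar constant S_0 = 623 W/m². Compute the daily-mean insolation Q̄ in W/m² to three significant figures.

Solar longitude: L_s = 360° × (297 − 30)/323.50 = 297.125°.
sin δ = sin 34.30° × sin 297.125° = -0.50155, so δ = -30.102°.
cos h₀ = −tan(+80.2°) tan(-30.102°) = 3.3563 ≥ 1 ⇒ polar night, h₀ = 0 and Q̄ = 0.

Q̄ ≈ 0.00 W/m²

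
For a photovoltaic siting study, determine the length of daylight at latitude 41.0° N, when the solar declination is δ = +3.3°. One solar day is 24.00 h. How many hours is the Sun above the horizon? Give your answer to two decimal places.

cos h₀ = −tan ϕ · tan δ = −tan(+41.0°) × tan(+3.300°) = -0.0501, so h₀ = 1.6209 rad = 92.87°.
Daylight = 2h₀/(2π) × 24.00 h = (1.6209/π) × 24.00 = 12.38 h.

12.38 h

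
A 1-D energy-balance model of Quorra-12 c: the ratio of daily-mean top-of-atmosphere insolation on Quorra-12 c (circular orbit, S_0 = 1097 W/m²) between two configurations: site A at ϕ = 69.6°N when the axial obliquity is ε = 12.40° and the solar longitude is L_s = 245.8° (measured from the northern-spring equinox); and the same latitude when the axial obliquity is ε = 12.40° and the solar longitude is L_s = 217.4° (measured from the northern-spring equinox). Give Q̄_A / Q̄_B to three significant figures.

Q̄_A / Q̄_B ≈ 0.593

— Configuration A (ϕ=+69.6°):
Solar declination: sin δ = sin ε · sin L_s = sin 12.40° × sin 245.8° = -0.19586, so δ = -11.295°.
cos h₀ = −tan(+69.6°) tan(-11.295°) = 0.5371, h₀ = 1.0038 rad.
Bracket: h₀ sin ϕ sin δ + cos ϕ cos δ sin h₀ = 1.0038×0.93728×-0.19586 + 0.34857×0.98063×0.84354 = -0.184273 + 0.288337 = 0.104064.
Q̄ = (S_0/π) × [bracket] = (1097/π) × 0.104064 = 36.338 W/m².
— Configuration B (ϕ=+69.6°):
Solar declination: sin δ = sin ε · sin L_s = sin 12.40° × sin 217.4° = -0.13043, so δ = -7.494°.
cos h₀ = −tan(+69.6°) tan(-7.494°) = 0.3537, h₀ = 1.2092 rad.
Bracket: h₀ sin ϕ sin δ + cos ϕ cos δ sin h₀ = 1.2092×0.93728×-0.13043 + 0.34857×0.99146×0.93535 = -0.147824 + 0.323251 = 0.175427.
Q̄ = (S_0/π) × [bracket] = (1097/π) × 0.175427 = 61.257 W/m².
Ratio Q̄_A / Q̄_B = 36.338 / 61.257 = 0.5932.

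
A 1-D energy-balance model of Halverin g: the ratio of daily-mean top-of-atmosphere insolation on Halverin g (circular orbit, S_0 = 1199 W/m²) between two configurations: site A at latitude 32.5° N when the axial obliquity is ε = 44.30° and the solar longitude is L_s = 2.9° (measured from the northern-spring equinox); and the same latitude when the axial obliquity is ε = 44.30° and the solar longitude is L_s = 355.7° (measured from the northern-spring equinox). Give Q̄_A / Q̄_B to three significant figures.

— Configuration A (ϕ=+32.5°):
Solar declination: sin δ = sin ε · sin L_s = sin 44.30° × sin 2.9° = 0.03533, so δ = +2.025°.
cos h₀ = −tan(+32.5°) tan(+2.025°) = -0.0225, h₀ = 1.5933 rad.
Bracket: h₀ sin ϕ sin δ + cos ϕ cos δ sin h₀ = 1.5933×0.53730×0.03533 + 0.84339×0.99938×0.99975 = 0.030245 + 0.842656 = 0.872901.
Q̄ = (S_0/π) × [bracket] = (1199/π) × 0.872901 = 333.15 W/m².
— Configuration B (ϕ=+32.5°):
Solar declination: sin δ = sin ε · sin L_s = sin 44.30° × sin 355.7° = -0.05237, so δ = -3.002°.
cos h₀ = −tan(+32.5°) tan(-3.002°) = 0.0334, h₀ = 1.5374 rad.
Bracket: h₀ sin ϕ sin δ + cos ϕ cos δ sin h₀ = 1.5374×0.53730×-0.05237 + 0.84339×0.99863×0.99944 = -0.043260 + 0.841763 = 0.798503.
Q̄ = (S_0/π) × [bracket] = (1199/π) × 0.798503 = 304.75 W/m².
Ratio Q̄_A / Q̄_B = 333.15 / 304.75 = 1.093.

Q̄_A / Q̄_B ≈ 1.09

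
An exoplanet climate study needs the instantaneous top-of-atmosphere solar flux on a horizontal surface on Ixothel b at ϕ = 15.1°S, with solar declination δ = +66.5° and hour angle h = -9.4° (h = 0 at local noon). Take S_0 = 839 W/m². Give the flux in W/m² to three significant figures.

118 W/m²

cos θ_z = sin ϕ sin δ + cos ϕ cos δ cos h = -0.238898 + 0.379812 = 0.140914.
Flux = S_0 · cos θ_z = 839 × 0.140914 = 118.2 W/m².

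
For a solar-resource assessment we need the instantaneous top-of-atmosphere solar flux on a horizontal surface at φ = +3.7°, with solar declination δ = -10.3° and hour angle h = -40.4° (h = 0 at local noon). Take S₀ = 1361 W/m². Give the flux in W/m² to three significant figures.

cos θ_z = sin φ sin δ + cos φ cos δ cos h = -0.011539 + 0.747704 = 0.736165.
Flux = S₀ · cos θ_z = 1361 × 0.736165 = 1002 W/m².

1.00e+03 W/m²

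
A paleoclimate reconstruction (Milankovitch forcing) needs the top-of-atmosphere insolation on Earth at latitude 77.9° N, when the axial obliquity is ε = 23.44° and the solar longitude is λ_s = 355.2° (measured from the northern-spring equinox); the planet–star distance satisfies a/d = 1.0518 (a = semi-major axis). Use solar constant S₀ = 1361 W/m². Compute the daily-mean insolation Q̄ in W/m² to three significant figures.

Solar declination: sin δ = sin ε · sin λ_s = sin 23.44° × sin 355.2° = -0.03329, so δ = -1.908°.
cos H₀ = −tan(+77.9°) tan(-1.908°) = 0.1554, H₀ = 1.4148 rad.
Bracket: H₀ sin φ sin δ + cos φ cos δ sin H₀ = 1.4148×0.97778×-0.03329 + 0.20962×0.99945×0.98786 = -0.046052 + 0.206961 = 0.160909.
Inverse-square distance factor (a/d)² = 1.0518² = 1.106283.
Q̄ = (S₀/π) × 1.106283 × [bracket] = (1361/π) × 1.106283 × 0.160909 = 77.12 W/m².

Q̄ ≈ 77.1 W/m²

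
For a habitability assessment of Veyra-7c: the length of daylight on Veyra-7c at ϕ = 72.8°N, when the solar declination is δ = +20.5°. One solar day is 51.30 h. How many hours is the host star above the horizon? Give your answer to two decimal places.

51.30 h

Sunrise equation: cos h₀ = −tan ϕ · tan δ = -1.2078 ≤ −1, so the host star never sets (polar day) and h₀ = π.
Daylight = 2h₀/(2π) × 51.30 h = (3.1416/π) × 51.30 = 51.30 h.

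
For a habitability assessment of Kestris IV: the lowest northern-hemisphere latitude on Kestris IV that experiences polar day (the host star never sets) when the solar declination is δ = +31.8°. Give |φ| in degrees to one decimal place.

|φ| = 58.2°

Polar day requires cos H₀ = −tan φ tan δ ≤ −1, i.e. tan φ tan δ ≥ 1.
The boundary is |tan φ| · |tan δ| = 1, so |φ| = 90° − |δ| = 90° − 31.8° = 58.2° in the northern hemisphere.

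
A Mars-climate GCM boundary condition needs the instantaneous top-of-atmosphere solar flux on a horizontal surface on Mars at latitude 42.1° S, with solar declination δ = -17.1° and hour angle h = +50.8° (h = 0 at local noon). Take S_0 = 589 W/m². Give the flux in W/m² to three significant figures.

380 W/m²

cos θ_z = sin ϕ sin δ + cos ϕ cos δ cos h = 0.197132 + 0.448220 = 0.645352.
Flux = S_0 · cos θ_z = 589 × 0.645352 = 380.1 W/m².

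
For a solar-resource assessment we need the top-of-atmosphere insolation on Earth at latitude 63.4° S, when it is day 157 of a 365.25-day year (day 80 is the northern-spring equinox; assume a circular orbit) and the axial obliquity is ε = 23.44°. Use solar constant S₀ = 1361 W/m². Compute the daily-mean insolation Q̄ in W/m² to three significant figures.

Solar longitude: λ_s = 360° × (157 − 80)/365.25 = 75.893°.
sin δ = sin 23.44° × sin 75.893° = 0.38579, so δ = +22.693°.
cos H₀ = −tan(-63.4°) tan(+22.693°) = 0.8351, H₀ = 0.5826 rad.
Bracket: H₀ sin φ sin δ + cos φ cos δ sin H₀ = 0.5826×-0.89415×0.38579 + 0.44776×0.92259×0.55017 = -0.200970 + 0.227275 = 0.026305.
Q̄ = (S₀/π) × [bracket] = (1361/π) × 0.026305 = 11.40 W/m².

Q̄ ≈ 11.4 W/m²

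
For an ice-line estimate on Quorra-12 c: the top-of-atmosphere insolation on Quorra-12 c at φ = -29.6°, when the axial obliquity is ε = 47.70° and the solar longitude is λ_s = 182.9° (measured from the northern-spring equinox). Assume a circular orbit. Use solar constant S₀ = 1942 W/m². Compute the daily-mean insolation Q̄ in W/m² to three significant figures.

Solar declination: sin δ = sin ε · sin λ_s = sin 47.70° × sin 182.9° = -0.03742, so δ = -2.145°.
cos H₀ = −tan(-29.6°) tan(-2.145°) = -0.0213, H₀ = 1.5921 rad.
Bracket: H₀ sin φ sin δ + cos φ cos δ sin H₀ = 1.5921×-0.49394×-0.03742 + 0.86949×0.99930×0.99977 = 0.029427 + 0.868682 = 0.898109.
Q̄ = (S₀/π) × [bracket] = (1942/π) × 0.898109 = 555.2 W/m².

Q̄ ≈ 555 W/m²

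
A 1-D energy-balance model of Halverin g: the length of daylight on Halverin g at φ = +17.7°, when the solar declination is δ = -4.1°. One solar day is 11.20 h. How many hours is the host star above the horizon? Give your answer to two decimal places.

cos H₀ = −tan φ · tan δ = −tan(+17.7°) × tan(-4.100°) = 0.0229, so H₀ = 1.5479 rad = 88.69°.
Daylight = 2H₀/(2π) × 11.20 h = (1.5479/π) × 11.20 = 5.52 h.

5.52 h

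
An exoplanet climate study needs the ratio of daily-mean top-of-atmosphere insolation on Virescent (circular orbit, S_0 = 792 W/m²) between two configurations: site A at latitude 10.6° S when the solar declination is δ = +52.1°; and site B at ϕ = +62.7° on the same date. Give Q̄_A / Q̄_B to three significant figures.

— Configuration A (ϕ=-10.6°):
cos h₀ = −tan(-10.6°) tan(+52.100°) = 0.2404, h₀ = 1.3280 rad.
Bracket: h₀ sin ϕ sin δ + cos ϕ cos δ sin h₀ = 1.3280×-0.18395×0.78908 + 0.98294×0.61429×0.97067 = -0.192761 + 0.586100 = 0.393339.
Q̄ = (S_0/π) × [bracket] = (792/π) × 0.393339 = 99.161 W/m².
— Configuration B (ϕ=+62.7°):
cos h₀ = −tan(+62.7°) tan(+52.100°) = -2.4888 ≤ −1 ⇒ polar day, h₀ = π.
Bracket: h₀ sin ϕ sin δ + cos ϕ cos δ sin h₀ = 3.1416×0.88862×0.78908 + 0.45865×0.61429×0.00000 = 2.202866 + 0.000000 = 2.202866.
Q̄ = (S_0/π) × [bracket] = (792/π) × 2.202866 = 555.35 W/m².
Ratio Q̄_A / Q̄_B = 99.161 / 555.35 = 0.1786.

Q̄_A / Q̄_B ≈ 0.179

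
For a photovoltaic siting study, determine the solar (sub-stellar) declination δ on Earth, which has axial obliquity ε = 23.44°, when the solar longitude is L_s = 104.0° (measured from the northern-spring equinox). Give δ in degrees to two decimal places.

δ = +22.70°

sin δ = sin ε · sin L_s = sin 23.44° × sin 104.0° = 0.385972.
δ = arcsin(0.385972) = +22.70°.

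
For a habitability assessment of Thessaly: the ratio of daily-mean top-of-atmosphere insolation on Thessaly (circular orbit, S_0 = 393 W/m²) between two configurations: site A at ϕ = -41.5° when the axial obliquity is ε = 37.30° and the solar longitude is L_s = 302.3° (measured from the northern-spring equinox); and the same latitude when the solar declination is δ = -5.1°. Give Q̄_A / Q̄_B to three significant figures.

— Configuration A (ϕ=-41.5°):
Solar declination: sin δ = sin ε · sin L_s = sin 37.30° × sin 302.3° = -0.51222, so δ = -30.812°.
cos h₀ = −tan(-41.5°) tan(-30.812°) = -0.5276, h₀ = 2.1266 rad.
Bracket: h₀ sin ϕ sin δ + cos ϕ cos δ sin h₀ = 2.1266×-0.66262×-0.51222 + 0.74896×0.85885×0.84946 = 0.721783 + 0.546410 = 1.268193.
Q̄ = (S_0/π) × [bracket] = (393/π) × 1.268193 = 158.65 W/m².
— Configuration B (ϕ=-41.5°):
cos h₀ = −tan(-41.5°) tan(-5.100°) = -0.0790, h₀ = 1.6498 rad.
Bracket: h₀ sin ϕ sin δ + cos ϕ cos δ sin h₀ = 1.6498×-0.66262×-0.08889 + 0.74896×0.99604×0.99688 = 0.097174 + 0.743667 = 0.840841.
Q̄ = (S_0/π) × [bracket] = (393/π) × 0.840841 = 105.19 W/m².
Ratio Q̄_A / Q̄_B = 158.65 / 105.19 = 1.508.

Q̄_A / Q̄_B ≈ 1.51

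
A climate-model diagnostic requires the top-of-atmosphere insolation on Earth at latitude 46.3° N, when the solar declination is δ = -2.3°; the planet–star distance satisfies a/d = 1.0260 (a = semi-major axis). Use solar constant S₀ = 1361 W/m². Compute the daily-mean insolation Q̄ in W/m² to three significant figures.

cos H₀ = −tan(+46.3°) tan(-2.300°) = 0.0420, H₀ = 1.5288 rad.
Bracket: H₀ sin φ sin δ + cos φ cos δ sin H₀ = 1.5288×0.72297×-0.04013 + 0.69088×0.99919×0.99912 = -0.044355 + 0.689713 = 0.645358.
Inverse-square distance factor (a/d)² = 1.0260² = 1.052676.
Q̄ = (S₀/π) × 1.052676 × [bracket] = (1361/π) × 1.052676 × 0.645358 = 294.3 W/m².

Q̄ ≈ 294 W/m²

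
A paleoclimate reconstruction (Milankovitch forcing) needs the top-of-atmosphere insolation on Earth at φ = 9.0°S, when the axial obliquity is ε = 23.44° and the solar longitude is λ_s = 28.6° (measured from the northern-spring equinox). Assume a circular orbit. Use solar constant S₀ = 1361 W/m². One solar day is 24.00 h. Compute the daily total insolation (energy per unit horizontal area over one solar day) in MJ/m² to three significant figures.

Solar declination: sin δ = sin ε · sin λ_s = sin 23.44° × sin 28.6° = 0.19042, so δ = +10.977°.
cos H₀ = −tan(-9.0°) tan(+10.977°) = 0.0307, H₀ = 1.5401 rad.
Bracket: H₀ sin φ sin δ + cos φ cos δ sin H₀ = 1.5401×-0.15643×0.19042 + 0.98769×0.98170×0.99953 = -0.045876 + 0.969160 = 0.923284.
Q̄ = (S₀/π) × [bracket] = (1361/π) × 0.923284 = 399.98 W/m².
Daily total = Q̄ × 24.00 h × 3600 s/h = 399.98 × 24.00 × 3600 / 10⁶ = 34.56 MJ/m².

34.6 MJ/m²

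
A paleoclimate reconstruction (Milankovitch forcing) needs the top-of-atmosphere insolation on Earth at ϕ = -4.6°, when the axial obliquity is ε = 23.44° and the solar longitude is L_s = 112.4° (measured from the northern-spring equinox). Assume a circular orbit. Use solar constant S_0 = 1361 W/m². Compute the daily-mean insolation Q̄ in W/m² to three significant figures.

Q̄ ≈ 382 W/m²

Solar declination: sin δ = sin ε · sin L_s = sin 23.44° × sin 112.4° = 0.36777, so δ = +21.578°.
cos h₀ = −tan(-4.6°) tan(+21.578°) = 0.0318, h₀ = 1.5390 rad.
Bracket: h₀ sin ϕ sin δ + cos ϕ cos δ sin h₀ = 1.5390×-0.08020×0.36777 + 0.99678×0.92992×0.99949 = -0.045393 + 0.926453 = 0.881060.
Q̄ = (S_0/π) × [bracket] = (1361/π) × 0.881060 = 381.7 W/m².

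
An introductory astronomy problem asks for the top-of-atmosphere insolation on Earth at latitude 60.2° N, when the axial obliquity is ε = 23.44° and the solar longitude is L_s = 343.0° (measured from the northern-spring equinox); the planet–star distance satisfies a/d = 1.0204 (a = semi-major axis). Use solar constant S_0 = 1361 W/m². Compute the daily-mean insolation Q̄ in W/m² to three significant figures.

Solar declination: sin δ = sin ε · sin L_s = sin 23.44° × sin 343.0° = -0.11630, so δ = -6.679°.
cos h₀ = −tan(+60.2°) tan(-6.679°) = 0.2045, h₀ = 1.3649 rad.
Bracket: h₀ sin ϕ sin δ + cos ϕ cos δ sin h₀ = 1.3649×0.86777×-0.11630 + 0.49697×0.99321×0.97887 = -0.137748 + 0.483166 = 0.345418.
Inverse-square distance factor (a/d)² = 1.0204² = 1.041216.
Q̄ = (S_0/π) × 1.041216 × [bracket] = (1361/π) × 1.041216 × 0.345418 = 155.8 W/m².

Q̄ ≈ 156 W/m²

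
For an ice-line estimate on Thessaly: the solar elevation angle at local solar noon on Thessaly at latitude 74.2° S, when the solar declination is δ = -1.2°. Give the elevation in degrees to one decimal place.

At local noon the hour angle is zero, so the zenith angle equals |ϕ − δ| = |-74.2° − (-1.200°)| = 73.000°.
Elevation = 90° − 73.000° = 17.0°.

17.0°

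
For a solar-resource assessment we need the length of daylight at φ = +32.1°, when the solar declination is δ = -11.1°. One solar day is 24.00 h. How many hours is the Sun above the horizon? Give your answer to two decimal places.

cos H₀ = −tan φ · tan δ = −tan(+32.1°) × tan(-11.100°) = 0.1231, so H₀ = 1.4474 rad = 82.93°.
Daylight = 2H₀/(2π) × 24.00 h = (1.4474/π) × 24.00 = 11.06 h.

11.06 h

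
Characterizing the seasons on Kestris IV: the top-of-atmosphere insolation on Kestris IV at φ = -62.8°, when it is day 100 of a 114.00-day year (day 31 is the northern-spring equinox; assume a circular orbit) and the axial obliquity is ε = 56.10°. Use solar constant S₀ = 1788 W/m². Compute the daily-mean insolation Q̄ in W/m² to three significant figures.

Solar longitude: λ_s = 360° × (100 − 31)/114.00 = 217.895°.
sin δ = sin 56.10° × sin 217.895° = -0.50980, so δ = -30.651°.
cos H₀ = −tan(-62.8°) tan(-30.651°) = -1.1531 ≤ −1 ⇒ polar day, H₀ = π.
Bracket: H₀ sin φ sin δ + cos φ cos δ sin H₀ = 3.1416×-0.88942×-0.50980 + 0.45710×0.86029×0.00000 = 1.424484 + 0.000000 = 1.424484.
Q̄ = (S₀/π) × [bracket] = (1788/π) × 1.424484 = 810.7 W/m².

Q̄ ≈ 811 W/m²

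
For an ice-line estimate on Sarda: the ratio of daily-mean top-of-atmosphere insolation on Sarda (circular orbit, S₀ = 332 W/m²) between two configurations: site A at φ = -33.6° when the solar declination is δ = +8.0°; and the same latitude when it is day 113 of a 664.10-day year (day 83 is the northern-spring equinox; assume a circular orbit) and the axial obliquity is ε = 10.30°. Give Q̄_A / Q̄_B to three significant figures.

Q̄_A / Q̄_B ≈ 0.897

— Configuration A (φ=-33.6°):
cos H₀ = −tan(-33.6°) tan(+8.000°) = 0.0934, H₀ = 1.4773 rad.
Bracket: H₀ sin φ sin δ + cos φ cos δ sin H₀ = 1.4773×-0.55339×0.13917 + 0.83292×0.99027×0.99563 = -0.113775 + 0.821211 = 0.707436.
Q̄ = (S₀/π) × [bracket] = (332/π) × 0.707436 = 74.761 W/m².
— Configuration B (φ=-33.6°):
Solar longitude: λ_s = 360° × (113 − 83)/664.10 = 16.263°.
sin δ = sin 10.30° × sin 16.263° = 0.05007, so δ = +2.870°.
cos H₀ = −tan(-33.6°) tan(+2.870°) = 0.0333, H₀ = 1.5375 rad.
Bracket: H₀ sin φ sin δ + cos φ cos δ sin H₀ = 1.5375×-0.55339×0.05007 + 0.83292×0.99875×0.99945 = -0.042601 + 0.831421 = 0.788820.
Q̄ = (S₀/π) × [bracket] = (332/π) × 0.788820 = 83.362 W/m².
Ratio Q̄_A / Q̄_B = 74.761 / 83.362 = 0.8968.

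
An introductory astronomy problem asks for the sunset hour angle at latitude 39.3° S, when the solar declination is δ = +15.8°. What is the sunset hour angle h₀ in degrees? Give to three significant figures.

h₀ = 76.6°

cos h₀ = −tan ϕ · tan δ = −tan(-39.3°) × tan(+15.800°) = 0.2316, so h₀ = 1.3371 rad = 76.61°.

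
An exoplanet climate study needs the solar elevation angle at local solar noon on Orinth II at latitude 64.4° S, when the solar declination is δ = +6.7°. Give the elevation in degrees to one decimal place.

At local noon the hour angle is zero, so the zenith angle equals |φ − δ| = |-64.4° − (+6.700°)| = 71.100°.
Elevation = 90° − 71.100° = 18.9°.

18.9°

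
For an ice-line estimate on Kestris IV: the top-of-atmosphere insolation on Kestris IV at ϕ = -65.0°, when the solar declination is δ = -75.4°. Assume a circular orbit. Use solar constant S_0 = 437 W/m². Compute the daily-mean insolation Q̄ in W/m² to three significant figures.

Q̄ ≈ 383 W/m²

cos h₀ = −tan(-65.0°) tan(-75.400°) = -8.2329 ≤ −1 ⇒ polar day, h₀ = π.
Bracket: h₀ sin ϕ sin δ + cos ϕ cos δ sin h₀ = 3.1416×-0.90631×-0.96771 + 0.42262×0.25207×0.00000 = 2.755325 + 0.000000 = 2.755325.
Q̄ = (S_0/π) × [bracket] = (437/π) × 2.755325 = 383.3 W/m².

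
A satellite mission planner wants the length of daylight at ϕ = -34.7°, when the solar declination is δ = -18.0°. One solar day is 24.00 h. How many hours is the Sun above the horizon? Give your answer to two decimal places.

13.73 h

cos h₀ = −tan ϕ · tan δ = −tan(-34.7°) × tan(-18.000°) = -0.2250, so h₀ = 1.7977 rad = 103.00°.
Daylight = 2h₀/(2π) × 24.00 h = (1.7977/π) × 24.00 = 13.73 h.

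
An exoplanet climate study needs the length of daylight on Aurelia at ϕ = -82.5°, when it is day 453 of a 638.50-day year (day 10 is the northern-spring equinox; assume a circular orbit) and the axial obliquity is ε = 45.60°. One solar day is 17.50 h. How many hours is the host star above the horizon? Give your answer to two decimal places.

Solar longitude: L_s = 360° × (453 − 10)/638.50 = 249.773°.
sin δ = sin 45.60° × sin 249.773° = -0.67041, so δ = -42.099°.
Sunrise equation: cos h₀ = −tan ϕ · tan δ = -6.8630 ≤ −1, so the host star never sets (polar day) and h₀ = π.
Daylight = 2h₀/(2π) × 17.50 h = (3.1416/π) × 17.50 = 17.50 h.

17.50 h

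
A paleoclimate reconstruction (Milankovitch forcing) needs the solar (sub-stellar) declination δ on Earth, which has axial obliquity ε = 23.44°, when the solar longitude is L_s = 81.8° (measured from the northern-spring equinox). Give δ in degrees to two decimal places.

sin δ = sin ε · sin L_s = sin 23.44° × sin 81.8° = 0.393722.
δ = arcsin(0.393722) = +23.19°.

δ = +23.19°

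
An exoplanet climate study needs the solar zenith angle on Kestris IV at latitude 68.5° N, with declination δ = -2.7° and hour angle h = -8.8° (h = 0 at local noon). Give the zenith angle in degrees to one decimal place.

θ_z = 71.5°

cos θ_z = sin ϕ sin δ + cos ϕ cos δ cos h = -0.043829 + 0.361785 = 0.317956.
θ_z = arccos(0.317956) = 71.5°.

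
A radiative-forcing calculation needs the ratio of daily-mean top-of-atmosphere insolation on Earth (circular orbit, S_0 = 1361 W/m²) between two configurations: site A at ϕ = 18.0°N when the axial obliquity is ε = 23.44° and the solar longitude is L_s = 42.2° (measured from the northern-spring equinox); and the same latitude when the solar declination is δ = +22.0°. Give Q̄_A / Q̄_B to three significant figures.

— Configuration A (ϕ=+18.0°):
Solar declination: sin δ = sin ε · sin L_s = sin 23.44° × sin 42.2° = 0.26720, so δ = +15.498°.
cos h₀ = −tan(+18.0°) tan(+15.498°) = -0.0901, h₀ = 1.6610 rad.
Bracket: h₀ sin ϕ sin δ + cos ϕ cos δ sin h₀ = 1.6610×0.30902×0.26720 + 0.95106×0.96364×0.99593 = 0.137149 + 0.912749 = 1.049898.
Q̄ = (S_0/π) × [bracket] = (1361/π) × 1.049898 = 454.84 W/m².
— Configuration B (ϕ=+18.0°):
cos h₀ = −tan(+18.0°) tan(+22.000°) = -0.1313, h₀ = 1.7025 rad.
Bracket: h₀ sin ϕ sin δ + cos ϕ cos δ sin h₀ = 1.7025×0.30902×0.37461 + 0.95106×0.92718×0.99135 = 0.197085 + 0.874176 = 1.071261.
Q̄ = (S_0/π) × [bracket] = (1361/π) × 1.071261 = 464.09 W/m².
Ratio Q̄_A / Q̄_B = 454.84 / 464.09 = 0.9801.

Q̄_A / Q̄_B ≈ 0.980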